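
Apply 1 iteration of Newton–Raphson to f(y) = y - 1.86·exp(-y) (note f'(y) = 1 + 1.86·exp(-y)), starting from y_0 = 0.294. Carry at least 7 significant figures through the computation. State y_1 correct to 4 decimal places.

0.7517

Newton update: y ← y − f(y)/f'(y).
y_0 = 0.294000: f = -1.092214, f' = 2.386214 → y_1 = 0.294000 - (-1.092214)/(2.386214) = 0.751718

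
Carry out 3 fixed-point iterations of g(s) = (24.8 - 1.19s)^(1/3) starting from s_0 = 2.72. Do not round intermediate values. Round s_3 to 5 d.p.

s_1 = g(2.720000) = 2.783371
s_2 = g(2.783371) = 2.780122
s_3 = g(2.780122) = 2.780289

2.78029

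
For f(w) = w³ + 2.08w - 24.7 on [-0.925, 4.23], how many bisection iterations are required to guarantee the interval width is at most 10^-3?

13

Initial width b − a = 4.23 − -0.925 = 5.155000.
After n steps the width is (b−a)/2^n; need (b−a)/2^n ≤ 10^-3.
So n ≥ log₂(5.155000/10^-3) = log₂(5155.0000) ≈ 12.3318.
Hence n = 13.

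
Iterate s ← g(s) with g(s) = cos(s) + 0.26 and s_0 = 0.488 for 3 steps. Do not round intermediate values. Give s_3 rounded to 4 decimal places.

1.0409

s_1 = g(0.488000) = 1.143272
s_2 = g(1.143272) = 0.674619
s_3 = g(0.674619) = 1.040945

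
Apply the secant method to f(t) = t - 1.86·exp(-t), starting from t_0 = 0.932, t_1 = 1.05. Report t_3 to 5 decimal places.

0.81985

f(t_0) = 0.199596, f(t_1) = 0.399116
t_2 = 1.050000 - (0.399116)·(1.050000 - 0.932000)/(0.399116 - (0.199596)) = 0.813954; f(t_2) = -0.010216
t_3 = 0.813954 - (-0.010216)·(0.813954 - 1.050000)/(-0.010216 - (0.399116)) = 0.819846; f(t_3) = 0.000516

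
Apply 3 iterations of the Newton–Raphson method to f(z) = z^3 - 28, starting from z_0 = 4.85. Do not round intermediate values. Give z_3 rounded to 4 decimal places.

3.0393

Newton update: z ← z − f(z)/f'(z).
f'(z) = 3z^2
z_0 = 4.850000: f = 86.084125, f' = 70.567500 → z_1 = 4.850000 - (86.084125)/(70.567500) = 3.630117
z_1 = 3.630117: f = 19.836755, f' = 39.533239 → z_2 = 3.630117 - (19.836755)/(39.533239) = 3.128342
z_2 = 3.128342: f = 2.615607, f' = 29.359580 → z_3 = 3.128342 - (2.615607)/(29.359580) = 3.039254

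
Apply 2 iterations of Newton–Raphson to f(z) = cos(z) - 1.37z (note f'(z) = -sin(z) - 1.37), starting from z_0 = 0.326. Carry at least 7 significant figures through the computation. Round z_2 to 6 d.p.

0.601811

Newton update: z ← z − f(z)/f'(z).
z_0 = 0.326000: f = 0.500711, f' = -1.690256 → z_1 = 0.326000 - (0.500711)/(-1.690256) = 0.622234
z_1 = 0.622234: f = -0.039882, f' = -1.952852 → z_2 = 0.622234 - (-0.039882)/(-1.952852) = 0.601811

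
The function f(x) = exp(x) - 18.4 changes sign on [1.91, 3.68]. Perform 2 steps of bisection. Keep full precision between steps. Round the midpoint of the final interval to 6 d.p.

3.016250

f(1.910000) = -11.646911, f(3.680000) = 21.246394 (opposite signs)
step 1: m = 2.795000, f(m) = -2.037371 < 0 → root in [2.795000, 3.680000]
step 2: m = 3.237500, f(m) = 7.069967 > 0 → root in [2.795000, 3.237500]
Midpoint of [2.795000, 3.237500] = 3.016250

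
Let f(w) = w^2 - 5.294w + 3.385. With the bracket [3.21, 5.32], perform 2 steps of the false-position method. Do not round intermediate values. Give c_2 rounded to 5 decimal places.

4.49239

f(3.210000) = -3.304640, f(5.320000) = 3.523320
step 1: c = 4.231211, f(c) = -1.111883 < 0 → new bracket [4.231211, 5.320000]
step 2: c = 4.492388, f(c) = -0.216153 < 0 → new bracket [4.492388, 5.320000]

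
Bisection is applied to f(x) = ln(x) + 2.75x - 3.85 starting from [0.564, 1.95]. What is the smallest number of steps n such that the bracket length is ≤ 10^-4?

Initial width b − a = 1.95 − 0.564 = 1.386000.
After n steps the width is (b−a)/2^n; need (b−a)/2^n ≤ 10^-4.
So n ≥ log₂(1.386000/10^-4) = log₂(13860.0000) ≈ 13.7586.
Hence n = 14.

14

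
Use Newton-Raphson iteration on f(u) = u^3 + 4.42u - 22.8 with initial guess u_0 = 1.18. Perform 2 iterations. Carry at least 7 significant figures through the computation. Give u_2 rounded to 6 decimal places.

Newton update: u ← u − f(u)/f'(u).
f'(u) = 3u^2 + 4.42
u_0 = 1.180000: f = -15.941368, f' = 8.597200 → u_1 = 1.180000 - (-15.941368)/(8.597200) = 3.034251
u_1 = 3.034251: f = 18.546770, f' = 32.040040 → u_2 = 3.034251 - (18.546770)/(32.040040) = 2.455389

2.455389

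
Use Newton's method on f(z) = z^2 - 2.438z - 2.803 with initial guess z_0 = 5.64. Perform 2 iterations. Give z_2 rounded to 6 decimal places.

f'(z) = 2z - 2.438
z_0 = 5.640000: f = 15.256280, f' = 8.842000 → z_1 = 5.640000 - (15.256280)/(8.842000) = 3.914567
z_1 = 3.914567: f = 2.977120, f' = 5.391134 → z_2 = 3.914567 - (2.977120)/(5.391134) = 3.362342

3.362342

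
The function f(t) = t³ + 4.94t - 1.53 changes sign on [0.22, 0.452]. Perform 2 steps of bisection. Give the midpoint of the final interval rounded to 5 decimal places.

f(0.220000) = -0.432552, f(0.452000) = 0.795225 (opposite signs)
step 1: m = 0.336000, f(m) = 0.167773 > 0 → root in [0.220000, 0.336000]
step 2: m = 0.278000, f(m) = -0.135195 < 0 → root in [0.278000, 0.336000]
Midpoint of [0.278000, 0.336000] = 0.307000

0.30700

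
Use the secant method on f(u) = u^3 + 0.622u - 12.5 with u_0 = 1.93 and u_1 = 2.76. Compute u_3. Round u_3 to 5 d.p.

2.21875

f(u_0) = -4.110483, f(u_1) = 10.241296
u_2 = 2.760000 - (10.241296)·(2.760000 - 1.930000)/(10.241296 - (-4.110483)) = 2.167720; f(u_2) = -0.965544
u_3 = 2.167720 - (-0.965544)·(2.167720 - 2.760000)/(-0.965544 - (10.241296)) = 2.218749; f(u_3) = -0.197382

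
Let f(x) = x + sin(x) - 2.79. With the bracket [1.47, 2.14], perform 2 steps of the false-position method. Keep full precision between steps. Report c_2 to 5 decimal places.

f(1.470000) = -0.325076, f(2.140000) = 0.192330
step 1: c = 1.890947, f(c) = 0.050135 > 0 → new bracket [1.470000, 1.890947]
step 2: c = 1.834701, f(c) = 0.010080 > 0 → new bracket [1.470000, 1.834701]

1.83470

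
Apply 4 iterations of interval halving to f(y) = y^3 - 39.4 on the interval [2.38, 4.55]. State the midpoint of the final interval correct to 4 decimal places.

f(2.380000) = -25.918728, f(4.550000) = 54.796375 (opposite signs)
step 1: m = 3.465000, f(m) = 2.201570 > 0 → root in [2.380000, 3.465000]
step 2: m = 2.922500, f(m) = -14.438909 < 0 → root in [2.922500, 3.465000]
step 3: m = 3.193750, f(m) = -6.823625 < 0 → root in [3.193750, 3.465000]
step 4: m = 3.329375, f(m) = -2.494751 < 0 → root in [3.329375, 3.465000]
Midpoint of [3.329375, 3.465000] = 3.397187

3.3972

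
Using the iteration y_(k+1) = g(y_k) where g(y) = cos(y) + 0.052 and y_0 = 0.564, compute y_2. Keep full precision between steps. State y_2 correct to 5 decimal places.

0.67586

y_1 = g(0.564000) = 0.897124
y_2 = g(0.897124) = 0.675861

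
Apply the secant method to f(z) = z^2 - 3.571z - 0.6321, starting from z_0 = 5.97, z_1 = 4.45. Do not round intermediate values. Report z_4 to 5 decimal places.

Secant update: z_(k+1) = z_k − f(z_k)·(z_k − z_(k-1))/(f(z_k) − f(z_(k-1))).
f(z_0) = 13.689930, f(z_1) = 3.279450
z_2 = 4.450000 - (3.279450)·(4.450000 - 5.970000)/(3.279450 - (13.689930)) = 3.971178; f(z_2) = 0.957079
z_3 = 3.971178 - (0.957079)·(3.971178 - 4.450000)/(0.957079 - (3.279450)) = 3.773850; f(z_3) = 0.133424
z_4 = 3.773850 - (0.133424)·(3.773850 - 3.971178)/(0.133424 - (0.957079)) = 3.741884; f(z_4) = 0.007329

3.74188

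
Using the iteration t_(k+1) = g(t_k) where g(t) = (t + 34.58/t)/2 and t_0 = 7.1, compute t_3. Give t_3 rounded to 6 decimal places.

t_1 = g(7.100000) = 5.985211
t_2 = g(5.985211) = 5.881393
t_3 = g(5.881393) = 5.880476

5.880476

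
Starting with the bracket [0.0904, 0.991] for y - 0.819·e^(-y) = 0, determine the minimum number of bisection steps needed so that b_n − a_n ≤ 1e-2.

Initial width b − a = 0.991 − 0.0904 = 0.900600.
After n steps the width is (b−a)/2^n; need (b−a)/2^n ≤ 1e-2.
So n ≥ log₂(0.900600/1e-2) = log₂(90.0600) ≈ 6.4928.
Hence n = 7.

7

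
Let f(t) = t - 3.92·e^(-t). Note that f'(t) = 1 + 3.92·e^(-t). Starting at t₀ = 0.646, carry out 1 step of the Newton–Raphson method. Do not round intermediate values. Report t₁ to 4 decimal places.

Newton update: t ← t − f(t)/f'(t).
t_0 = 0.646000: f = -1.408622, f' = 3.054622 → t_1 = 0.646000 - (-1.408622)/(3.054622) = 1.107144

1.1071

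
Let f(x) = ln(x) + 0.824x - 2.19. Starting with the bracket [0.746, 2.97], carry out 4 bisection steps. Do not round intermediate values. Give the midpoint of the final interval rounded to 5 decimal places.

1.92750

f(0.746000) = -1.868326, f(2.970000) = 1.345842 (opposite signs)
step 1: m = 1.858000, f(m) = -0.039507 < 0 → root in [1.858000, 2.970000]
step 2: m = 2.414000, f(m) = 0.680421 > 0 → root in [1.858000, 2.414000]
step 3: m = 2.136000, f(m) = 0.328999 > 0 → root in [1.858000, 2.136000]
step 4: m = 1.997000, f(m) = 0.147174 > 0 → root in [1.858000, 1.997000]
Midpoint of [1.858000, 1.997000] = 1.927500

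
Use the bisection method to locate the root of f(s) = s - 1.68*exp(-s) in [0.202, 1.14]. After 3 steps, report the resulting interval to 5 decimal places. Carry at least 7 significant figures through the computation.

[0.67100, 0.78825]

f(0.202000) = -1.170719, f(1.140000) = 0.602704 (opposite signs)
step 1: m = 0.671000, f(m) = -0.187811 < 0 → root in [0.671000, 1.140000]
step 2: m = 0.905500, f(m) = 0.226209 > 0 → root in [0.671000, 0.905500]
step 3: m = 0.788250, f(m) = 0.024455 > 0 → root in [0.671000, 0.788250]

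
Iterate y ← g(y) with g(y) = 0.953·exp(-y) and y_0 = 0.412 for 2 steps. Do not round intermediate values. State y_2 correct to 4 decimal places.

0.5070

y_1 = g(0.412000) = 0.631195
y_2 = g(0.631195) = 0.506954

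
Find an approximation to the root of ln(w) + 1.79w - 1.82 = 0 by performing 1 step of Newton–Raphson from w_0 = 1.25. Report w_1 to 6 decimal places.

1.002647

Newton update: w ← w − f(w)/f'(w).
f'(w) = 1/w + 1.79
w_0 = 1.250000: f = 0.640644, f' = 2.590000 → w_1 = 1.250000 - (0.640644)/(2.590000) = 1.002647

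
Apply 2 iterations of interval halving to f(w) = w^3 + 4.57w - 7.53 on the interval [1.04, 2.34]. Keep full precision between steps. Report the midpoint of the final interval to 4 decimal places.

f(1.040000) = -1.652336, f(2.340000) = 15.976704 (opposite signs)
step 1: m = 1.690000, f(m) = 5.020109 > 0 → root in [1.040000, 1.690000]
step 2: m = 1.365000, f(m) = 1.251352 > 0 → root in [1.040000, 1.365000]
Midpoint of [1.040000, 1.365000] = 1.202500

1.2025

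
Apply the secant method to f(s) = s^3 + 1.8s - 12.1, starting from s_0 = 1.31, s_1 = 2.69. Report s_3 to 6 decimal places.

f(s_0) = -7.493909, f(s_1) = 12.207109
s_2 = 2.690000 - (12.207109)·(2.690000 - 1.310000)/(12.207109 - (-7.493909)) = 1.834927; f(s_2) = -2.619012
s_3 = 1.834927 - (-2.619012)·(1.834927 - 2.690000)/(-2.619012 - (12.207109)) = 1.985974; f(s_3) = -0.692377

1.985974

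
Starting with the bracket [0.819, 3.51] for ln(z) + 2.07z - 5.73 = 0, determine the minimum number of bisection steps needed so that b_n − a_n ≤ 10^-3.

12

Initial width b − a = 3.51 − 0.819 = 2.691000.
After n steps the width is (b−a)/2^n; need (b−a)/2^n ≤ 10^-3.
So n ≥ log₂(2.691000/10^-3) = log₂(2691.0000) ≈ 11.3939.
Hence n = 12.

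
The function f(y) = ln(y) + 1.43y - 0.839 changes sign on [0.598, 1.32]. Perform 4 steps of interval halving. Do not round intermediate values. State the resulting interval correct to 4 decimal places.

f(0.598000) = -0.498025, f(1.320000) = 1.326232 (opposite signs)
step 1: m = 0.959000, f(m) = 0.490506 > 0 → root in [0.598000, 0.959000]
step 2: m = 0.778500, f(m) = 0.023869 > 0 → root in [0.598000, 0.778500]
step 3: m = 0.688250, f(m) = -0.228406 < 0 → root in [0.688250, 0.778500]
step 4: m = 0.733375, f(m) = -0.100372 < 0 → root in [0.733375, 0.778500]

[0.7334, 0.7785]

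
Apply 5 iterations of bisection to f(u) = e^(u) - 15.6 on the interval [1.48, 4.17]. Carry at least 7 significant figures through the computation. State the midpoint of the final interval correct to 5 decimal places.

2.78297

f(1.480000) = -11.207054, f(4.170000) = 49.115452 (opposite signs)
step 1: m = 2.825000, f(m) = 1.260945 > 0 → root in [1.480000, 2.825000]
step 2: m = 2.152500, f(m) = -6.993653 < 0 → root in [2.152500, 2.825000]
step 3: m = 2.488750, f(m) = -3.553791 < 0 → root in [2.488750, 2.825000]
step 4: m = 2.656875, f(m) = -1.348317 < 0 → root in [2.656875, 2.825000]
step 5: m = 2.740938, f(m) = -0.098489 < 0 → root in [2.740938, 2.825000]
Midpoint of [2.740938, 2.825000] = 2.782969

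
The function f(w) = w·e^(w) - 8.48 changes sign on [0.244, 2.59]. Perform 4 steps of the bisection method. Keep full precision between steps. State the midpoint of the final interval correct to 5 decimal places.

f(0.244000) = -8.168572, f(2.590000) = 26.044108 (opposite signs)
step 1: m = 1.417000, f(m) = -2.635261 < 0 → root in [1.417000, 2.590000]
step 2: m = 2.003500, f(m) = 6.375879 > 0 → root in [1.417000, 2.003500]
step 3: m = 1.710250, f(m) = 0.978271 > 0 → root in [1.417000, 1.710250]
step 4: m = 1.563625, f(m) = -1.011966 < 0 → root in [1.563625, 1.710250]
Midpoint of [1.563625, 1.710250] = 1.636937

1.63694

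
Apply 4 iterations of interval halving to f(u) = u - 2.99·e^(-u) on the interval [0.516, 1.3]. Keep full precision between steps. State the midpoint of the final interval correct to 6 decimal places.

f(0.516000) = -1.268741, f(1.300000) = 0.485130 (opposite signs)
step 1: m = 0.908000, f(m) = -0.297957 < 0 → root in [0.908000, 1.300000]
step 2: m = 1.104000, f(m) = 0.112689 > 0 → root in [0.908000, 1.104000]
step 3: m = 1.006000, f(m) = -0.087380 < 0 → root in [1.006000, 1.104000]
step 4: m = 1.055000, f(m) = 0.013905 > 0 → root in [1.006000, 1.055000]
Midpoint of [1.006000, 1.055000] = 1.030500

1.030500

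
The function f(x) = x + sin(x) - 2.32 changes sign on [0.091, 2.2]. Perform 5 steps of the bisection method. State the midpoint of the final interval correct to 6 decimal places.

f(0.091000) = -2.138126, f(2.200000) = 0.688496 (opposite signs)
step 1: m = 1.145500, f(m) = -0.263583 < 0 → root in [1.145500, 2.200000]
step 2: m = 1.672750, f(m) = 0.347557 > 0 → root in [1.145500, 1.672750]
step 3: m = 1.409125, f(m) = 0.076085 > 0 → root in [1.145500, 1.409125]
step 4: m = 1.277313, f(m) = -0.085446 < 0 → root in [1.277313, 1.409125]
step 5: m = 1.343219, f(m) = -0.002565 < 0 → root in [1.343219, 1.409125]
Midpoint of [1.343219, 1.409125] = 1.376172

1.376172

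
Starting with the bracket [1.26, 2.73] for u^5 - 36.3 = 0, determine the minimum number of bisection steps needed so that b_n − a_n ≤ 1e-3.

11

Initial width b − a = 2.73 − 1.26 = 1.470000.
After n steps the width is (b−a)/2^n; need (b−a)/2^n ≤ 1e-3.
So n ≥ log₂(1.470000/1e-3) = log₂(1470.0000) ≈ 10.5216.
Hence n = 11.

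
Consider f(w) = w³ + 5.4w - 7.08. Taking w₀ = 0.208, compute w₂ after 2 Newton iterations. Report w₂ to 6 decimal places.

Newton update: w ← w − f(w)/f'(w).
f'(w) = 3w² + 5.4
w_0 = 0.208000: f = -5.947801, f' = 5.529792 → w_1 = 0.208000 - (-5.947801)/(5.529792) = 1.283592
w_1 = 1.283592: f = 1.966256, f' = 10.342827 → w_2 = 1.283592 - (1.966256)/(10.342827) = 1.093484

1.093484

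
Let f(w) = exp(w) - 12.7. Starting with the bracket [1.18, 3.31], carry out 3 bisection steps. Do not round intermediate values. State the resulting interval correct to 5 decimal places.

[2.51125, 2.77750]

f(1.180000) = -9.445626, f(3.310000) = 14.685125 (opposite signs)
step 1: m = 2.245000, f(m) = -3.259584 < 0 → root in [2.245000, 3.310000]
step 2: m = 2.777500, f(m) = 3.378774 > 0 → root in [2.245000, 2.777500]
step 3: m = 2.511250, f(m) = -0.379679 < 0 → root in [2.511250, 2.777500]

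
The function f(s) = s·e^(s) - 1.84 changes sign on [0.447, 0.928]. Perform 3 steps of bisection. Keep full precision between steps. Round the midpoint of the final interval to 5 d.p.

0.83781

f(0.447000) = -1.141064, f(0.928000) = 0.507325 (opposite signs)
step 1: m = 0.687500, f(m) = -0.472743 < 0 → root in [0.687500, 0.928000]
step 2: m = 0.807750, f(m) = -0.028333 < 0 → root in [0.807750, 0.928000]
step 3: m = 0.867875, f(m) = 0.227143 > 0 → root in [0.807750, 0.867875]
Midpoint of [0.807750, 0.867875] = 0.837812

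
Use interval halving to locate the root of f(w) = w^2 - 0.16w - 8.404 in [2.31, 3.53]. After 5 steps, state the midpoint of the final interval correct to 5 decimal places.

2.97719

f(2.310000) = -3.437500, f(3.530000) = 3.492100 (opposite signs)
step 1: m = 2.920000, f(m) = -0.344800 < 0 → root in [2.920000, 3.530000]
step 2: m = 3.225000, f(m) = 1.480625 > 0 → root in [2.920000, 3.225000]
step 3: m = 3.072500, f(m) = 0.544656 > 0 → root in [2.920000, 3.072500]
step 4: m = 2.996250, f(m) = 0.094114 > 0 → root in [2.920000, 2.996250]
step 5: m = 2.958125, f(m) = -0.126796 < 0 → root in [2.958125, 2.996250]
Midpoint of [2.958125, 2.996250] = 2.977187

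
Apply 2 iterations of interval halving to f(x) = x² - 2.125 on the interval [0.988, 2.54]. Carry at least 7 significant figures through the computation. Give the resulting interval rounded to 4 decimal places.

[1.3760, 1.7640]

f(0.988000) = -1.148856, f(2.540000) = 4.326600 (opposite signs)
step 1: m = 1.764000, f(m) = 0.986696 > 0 → root in [0.988000, 1.764000]
step 2: m = 1.376000, f(m) = -0.231624 < 0 → root in [1.376000, 1.764000]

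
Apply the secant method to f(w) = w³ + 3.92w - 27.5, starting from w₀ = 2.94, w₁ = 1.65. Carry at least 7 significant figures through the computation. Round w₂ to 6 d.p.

2.471363

Secant update: w_(k+1) = w_k − f(w_k)·(w_k − w_(k-1))/(f(w_k) − f(w_(k-1))).
f(w_0) = 9.436984, f(w_1) = -16.539875
w_2 = 1.650000 - (-16.539875)·(1.650000 - 2.940000)/(-16.539875 - (9.436984)) = 2.471363; f(w_2) = -2.718067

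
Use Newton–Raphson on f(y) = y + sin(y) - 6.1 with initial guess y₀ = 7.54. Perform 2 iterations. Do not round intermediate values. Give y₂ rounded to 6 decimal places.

f'(y) = 1 + cos(y)
y_0 = 7.540000: f = 2.391111, f' = 1.308848 → y_1 = 7.540000 - (2.391111)/(1.308848) = 5.713118
y_1 = 5.713118: f = -0.926571, f' = 1.841864 → y_2 = 5.713118 - (-0.926571)/(1.841864) = 6.216179

6.216179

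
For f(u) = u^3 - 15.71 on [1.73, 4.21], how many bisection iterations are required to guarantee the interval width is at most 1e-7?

25

Initial width b − a = 4.21 − 1.73 = 2.480000.
After n steps the width is (b−a)/2^n; need (b−a)/2^n ≤ 1e-7.
So n ≥ log₂(2.480000/1e-7) = log₂(24800000.0000) ≈ 24.5638.
Hence n = 25.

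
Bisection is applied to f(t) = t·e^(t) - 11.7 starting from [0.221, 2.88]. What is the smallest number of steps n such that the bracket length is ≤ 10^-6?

22

Initial width b − a = 2.88 − 0.221 = 2.659000.
After n steps the width is (b−a)/2^n; need (b−a)/2^n ≤ 10^-6.
So n ≥ log₂(2.659000/10^-6) = log₂(2659000.0000) ≈ 21.3425.
Hence n = 22.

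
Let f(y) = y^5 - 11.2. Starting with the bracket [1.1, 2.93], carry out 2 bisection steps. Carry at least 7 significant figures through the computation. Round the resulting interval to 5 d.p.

[1.55750, 2.01500]

f(1.100000) = -9.589490, f(2.930000) = 204.742488 (opposite signs)
step 1: m = 2.015000, f(m) = 22.018136 > 0 → root in [1.100000, 2.015000]
step 2: m = 1.557500, f(m) = -2.034835 < 0 → root in [1.557500, 2.015000]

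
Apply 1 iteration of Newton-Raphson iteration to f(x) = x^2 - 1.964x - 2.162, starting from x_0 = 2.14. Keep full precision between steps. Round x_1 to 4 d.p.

2.9109

f'(x) = 2x - 1.964
x_0 = 2.140000: f = -1.785360, f' = 2.316000 → x_1 = 2.140000 - (-1.785360)/(2.316000) = 2.910881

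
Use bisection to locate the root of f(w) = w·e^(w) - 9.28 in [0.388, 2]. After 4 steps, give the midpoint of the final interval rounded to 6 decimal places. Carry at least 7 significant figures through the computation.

1.748125

f(0.388000) = -8.708076, f(2.000000) = 5.498112 (opposite signs)
step 1: m = 1.194000, f(m) = -5.339494 < 0 → root in [1.194000, 2.000000]
step 2: m = 1.597000, f(m) = -1.393702 < 0 → root in [1.597000, 2.000000]
step 3: m = 1.798500, f(m) = 1.583983 > 0 → root in [1.597000, 1.798500]
step 4: m = 1.697750, f(m) = -0.007492 < 0 → root in [1.697750, 1.798500]
Midpoint of [1.697750, 1.798500] = 1.748125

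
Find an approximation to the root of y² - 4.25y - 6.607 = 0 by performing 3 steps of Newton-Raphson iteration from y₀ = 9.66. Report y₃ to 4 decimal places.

5.4634

f'(y) = 2y - 4.25
y_0 = 9.660000: f = 45.653600, f' = 15.070000 → y_1 = 9.660000 - (45.653600)/(15.070000) = 6.630564
y_1 = 6.630564: f = 9.177482, f' = 9.011128 → y_2 = 6.630564 - (9.177482)/(9.011128) = 5.612103
y_2 = 5.612103: f = 1.037263, f' = 6.974206 → y_3 = 5.612103 - (1.037263)/(6.974206) = 5.463375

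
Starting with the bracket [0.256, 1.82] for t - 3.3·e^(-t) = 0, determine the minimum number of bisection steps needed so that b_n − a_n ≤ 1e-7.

24

Initial width b − a = 1.82 − 0.256 = 1.564000.
After n steps the width is (b−a)/2^n; need (b−a)/2^n ≤ 1e-7.
So n ≥ log₂(1.564000/1e-7) = log₂(15640000.0000) ≈ 23.8987.
Hence n = 24.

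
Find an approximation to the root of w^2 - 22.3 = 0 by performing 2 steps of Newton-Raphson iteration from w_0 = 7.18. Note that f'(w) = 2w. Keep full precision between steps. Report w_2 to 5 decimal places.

4.73949

w_0 = 7.180000: f = 29.252400, f' = 14.360000 → w_1 = 7.180000 - (29.252400)/(14.360000) = 5.142925
w_1 = 5.142925: f = 4.149675, f' = 10.285850 → w_2 = 5.142925 - (4.149675)/(10.285850) = 4.739489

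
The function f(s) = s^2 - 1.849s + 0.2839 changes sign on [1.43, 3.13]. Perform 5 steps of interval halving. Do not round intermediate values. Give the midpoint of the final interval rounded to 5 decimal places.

1.66906

f(1.430000) = -0.315270, f(3.130000) = 4.293430 (opposite signs)
step 1: m = 2.280000, f(m) = 1.266580 > 0 → root in [1.430000, 2.280000]
step 2: m = 1.855000, f(m) = 0.295030 > 0 → root in [1.430000, 1.855000]
step 3: m = 1.642500, f(m) = -0.055276 < 0 → root in [1.642500, 1.855000]
step 4: m = 1.748750, f(m) = 0.108588 > 0 → root in [1.642500, 1.748750]
step 5: m = 1.695625, f(m) = 0.023834 > 0 → root in [1.642500, 1.695625]
Midpoint of [1.642500, 1.695625] = 1.669063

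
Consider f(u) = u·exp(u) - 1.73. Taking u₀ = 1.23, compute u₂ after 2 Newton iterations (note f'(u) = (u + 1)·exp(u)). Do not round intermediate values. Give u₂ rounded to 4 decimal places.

u_0 = 1.230000: f = 2.478112, f' = 7.629342 → u_1 = 1.230000 - (2.478112)/(7.629342) = 0.905187
u_1 = 0.905187: f = 0.507977, f' = 4.710371 → u_2 = 0.905187 - (0.507977)/(4.710371) = 0.797344

0.7973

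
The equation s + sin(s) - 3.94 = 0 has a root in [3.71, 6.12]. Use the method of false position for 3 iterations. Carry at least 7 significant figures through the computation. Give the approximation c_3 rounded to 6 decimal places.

f(3.710000) = -0.768291, f(6.120000) = 2.017538
step 1: c = 4.374643, f(c) = -0.508861 < 0 → new bracket [4.374643, 6.120000]
step 2: c = 4.726188, f(c) = -0.213717 < 0 → new bracket [4.726188, 6.120000]
step 3: c = 4.859692, f(c) = -0.069479 < 0 → new bracket [4.859692, 6.120000]

4.859692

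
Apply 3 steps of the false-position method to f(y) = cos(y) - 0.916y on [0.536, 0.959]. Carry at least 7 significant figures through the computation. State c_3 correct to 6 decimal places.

f(0.536000) = 0.368782, f(0.959000) = -0.304105
step 1: c = 0.767829, f(c) = 0.016089 > 0 → new bracket [0.767829, 0.959000]
step 2: c = 0.777435, f(c) = 0.000585 > 0 → new bracket [0.777435, 0.959000]
step 3: c = 0.777783, f(c) = 0.000021 > 0 → new bracket [0.777783, 0.959000]

0.777783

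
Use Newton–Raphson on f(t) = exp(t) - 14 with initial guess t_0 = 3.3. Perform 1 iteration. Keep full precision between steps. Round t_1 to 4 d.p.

2.8164

f'(t) = exp(t)
t_0 = 3.300000: f = 13.112639, f' = 27.112639 → t_1 = 3.300000 - (13.112639)/(27.112639) = 2.816364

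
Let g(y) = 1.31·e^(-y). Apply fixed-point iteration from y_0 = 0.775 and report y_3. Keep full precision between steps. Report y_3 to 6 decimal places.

y_1 = g(0.775000) = 0.603522
y_2 = g(0.603522) = 0.716416
y_3 = g(0.716416) = 0.639935

0.639935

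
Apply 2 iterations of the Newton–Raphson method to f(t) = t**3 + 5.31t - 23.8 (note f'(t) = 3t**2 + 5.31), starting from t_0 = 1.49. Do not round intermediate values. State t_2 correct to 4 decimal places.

t_0 = 1.490000: f = -12.580151, f' = 11.970300 → t_1 = 1.490000 - (-12.580151)/(11.970300) = 2.540947
t_1 = 2.540947: f = 6.097829, f' = 24.679235 → t_2 = 2.540947 - (6.097829)/(24.679235) = 2.293864

2.2939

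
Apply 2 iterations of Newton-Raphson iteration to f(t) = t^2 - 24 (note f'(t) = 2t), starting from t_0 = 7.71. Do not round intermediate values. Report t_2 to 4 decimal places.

t_0 = 7.710000: f = 35.444100, f' = 15.420000 → t_1 = 7.710000 - (35.444100)/(15.420000) = 5.411420
t_1 = 5.411420: f = 5.283469, f' = 10.822840 → t_2 = 5.411420 - (5.283469)/(10.822840) = 4.923243

4.9232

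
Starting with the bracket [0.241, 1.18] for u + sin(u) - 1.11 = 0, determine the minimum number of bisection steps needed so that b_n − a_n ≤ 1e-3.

Initial width b − a = 1.18 − 0.241 = 0.939000.
After n steps the width is (b−a)/2^n; need (b−a)/2^n ≤ 1e-3.
So n ≥ log₂(0.939000/1e-3) = log₂(939.0000) ≈ 9.8750.
Hence n = 10.

10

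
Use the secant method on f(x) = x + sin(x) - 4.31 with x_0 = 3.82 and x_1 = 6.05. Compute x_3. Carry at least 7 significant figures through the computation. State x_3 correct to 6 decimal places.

5.106298

f(x_0) = -1.117554, f(x_1) = 1.508922
x_2 = 6.050000 - (1.508922)·(6.050000 - 3.820000)/(1.508922 - (-1.117554)) = 4.768855; f(x_2) = -0.539551
x_3 = 4.768855 - (-0.539551)·(4.768855 - 6.050000)/(-0.539551 - (1.508922)) = 5.106298; f(x_3) = -0.127118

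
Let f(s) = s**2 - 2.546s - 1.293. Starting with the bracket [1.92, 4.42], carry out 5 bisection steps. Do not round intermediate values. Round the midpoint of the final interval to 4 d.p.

f(1.920000) = -2.494920, f(4.420000) = 6.990080 (opposite signs)
step 1: m = 3.170000, f(m) = 0.685080 > 0 → root in [1.920000, 3.170000]
step 2: m = 2.545000, f(m) = -1.295545 < 0 → root in [2.545000, 3.170000]
step 3: m = 2.857500, f(m) = -0.402889 < 0 → root in [2.857500, 3.170000]
step 4: m = 3.013750, f(m) = 0.116682 > 0 → root in [2.857500, 3.013750]
step 5: m = 2.935625, f(m) = -0.149207 < 0 → root in [2.935625, 3.013750]
Midpoint of [2.935625, 3.013750] = 2.974687

2.9747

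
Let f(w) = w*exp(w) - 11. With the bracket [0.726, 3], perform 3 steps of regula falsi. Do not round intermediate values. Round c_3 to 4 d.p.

1.5252

f(0.726000) = -9.499505, f(3.000000) = 49.256611
step 1: c = 1.093653, f(c) = -7.735271 < 0 → new bracket [1.093653, 3.000000]
step 2: c = 1.352394, f(c) = -5.770739 < 0 → new bracket [1.352394, 3.000000]
step 3: c = 1.525179, f(c) = -3.990331 < 0 → new bracket [1.525179, 3.000000]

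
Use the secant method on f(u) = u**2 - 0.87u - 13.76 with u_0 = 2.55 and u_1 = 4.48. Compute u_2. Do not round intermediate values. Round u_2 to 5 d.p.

f(u_0) = -9.476000, f(u_1) = 2.412800
u_2 = 4.480000 - (2.412800)·(4.480000 - 2.550000)/(2.412800 - (-9.476000)) = 4.088312; f(u_2) = -0.602539

4.08831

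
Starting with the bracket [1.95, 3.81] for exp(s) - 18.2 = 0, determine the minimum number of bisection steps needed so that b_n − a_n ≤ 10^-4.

15

Initial width b − a = 3.81 − 1.95 = 1.860000.
After n steps the width is (b−a)/2^n; need (b−a)/2^n ≤ 10^-4.
So n ≥ log₂(1.860000/10^-4) = log₂(18600.0000) ≈ 14.1830.
Hence n = 15.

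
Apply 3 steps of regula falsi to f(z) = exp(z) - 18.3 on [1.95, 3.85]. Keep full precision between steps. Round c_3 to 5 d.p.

False-position update: c = (a·f(b) − b·f(a))/(f(b) − f(a)); replace the endpoint whose sign matches f(c).
f(1.950000) = -11.271312, f(3.850000) = 28.693063
step 1: c = 2.485865, f(c) = -6.288499 < 0 → new bracket [2.485865, 3.850000]
step 2: c = 2.731090, f(c) = -2.950393 < 0 → new bracket [2.731090, 3.850000]
step 3: c = 2.835416, f(c) = -1.262521 < 0 → new bracket [2.835416, 3.850000]

2.83542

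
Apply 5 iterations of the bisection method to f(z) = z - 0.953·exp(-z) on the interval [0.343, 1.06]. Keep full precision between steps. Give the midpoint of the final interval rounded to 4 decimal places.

0.5559

f(0.343000) = -0.333285, f(1.060000) = 0.729828 (opposite signs)
step 1: m = 0.701500, f(m) = 0.228964 > 0 → root in [0.343000, 0.701500]
step 2: m = 0.522250, f(m) = -0.043055 < 0 → root in [0.522250, 0.701500]
step 3: m = 0.611875, f(m) = 0.095032 > 0 → root in [0.522250, 0.611875]
step 4: m = 0.567063, f(m) = 0.026531 > 0 → root in [0.522250, 0.567063]
step 5: m = 0.544656, f(m) = -0.008123 < 0 → root in [0.544656, 0.567063]
Midpoint of [0.544656, 0.567063] = 0.555859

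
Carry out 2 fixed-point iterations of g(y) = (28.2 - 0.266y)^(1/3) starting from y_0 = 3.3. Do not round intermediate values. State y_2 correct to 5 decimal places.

3.01470

y_1 = g(3.300000) = 3.011886
y_2 = g(3.011886) = 3.014700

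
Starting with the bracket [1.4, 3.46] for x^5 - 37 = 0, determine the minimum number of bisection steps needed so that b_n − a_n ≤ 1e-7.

25

Initial width b − a = 3.46 − 1.4 = 2.060000.
After n steps the width is (b−a)/2^n; need (b−a)/2^n ≤ 1e-7.
So n ≥ log₂(2.060000/1e-7) = log₂(20600000.0000) ≈ 24.2961.
Hence n = 25.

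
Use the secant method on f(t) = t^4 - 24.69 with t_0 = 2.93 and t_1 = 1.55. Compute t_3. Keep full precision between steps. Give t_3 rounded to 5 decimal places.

f(t_0) = 49.010508, f(t_1) = -18.917994
t_2 = 1.550000 - (-18.917994)·(1.550000 - 2.930000)/(-18.917994 - (49.010508)) = 1.934328; f(t_2) = -10.690241
t_3 = 1.934328 - (-10.690241)·(1.934328 - 1.550000)/(-10.690241 - (-18.917994)) = 2.433682; f(t_3) = 10.389652

2.43368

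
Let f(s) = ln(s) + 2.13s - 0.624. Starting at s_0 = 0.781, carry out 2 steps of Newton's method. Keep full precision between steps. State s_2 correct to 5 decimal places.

Newton update: s ← s − f(s)/f'(s).
f'(s) = 1/s + 2.13
s_0 = 0.781000: f = 0.792350, f' = 3.410410 → s_1 = 0.781000 - (0.792350)/(3.410410) = 0.548667
s_1 = 0.548667: f = -0.055602, f' = 3.952598 → s_2 = 0.548667 - (-0.055602)/(3.952598) = 0.562734

0.56273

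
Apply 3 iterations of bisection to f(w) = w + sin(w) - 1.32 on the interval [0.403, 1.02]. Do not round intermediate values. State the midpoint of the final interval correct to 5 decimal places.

0.67294

f(0.403000) = -0.524820, f(1.020000) = 0.552108 (opposite signs)
step 1: m = 0.711500, f(m) = 0.044471 > 0 → root in [0.403000, 0.711500]
step 2: m = 0.557250, f(m) = -0.233896 < 0 → root in [0.557250, 0.711500]
step 3: m = 0.634375, f(m) = -0.092951 < 0 → root in [0.634375, 0.711500]
Midpoint of [0.634375, 0.711500] = 0.672937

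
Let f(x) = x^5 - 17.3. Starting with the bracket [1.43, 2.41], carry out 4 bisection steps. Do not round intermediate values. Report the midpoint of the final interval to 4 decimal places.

f(1.430000) = -11.320289, f(2.410000) = 63.999002 (opposite signs)
step 1: m = 1.920000, f(m) = 8.791926 > 0 → root in [1.430000, 1.920000]
step 2: m = 1.675000, f(m) = -4.115185 < 0 → root in [1.675000, 1.920000]
step 3: m = 1.797500, f(m) = 1.464824 > 0 → root in [1.675000, 1.797500]
step 4: m = 1.736250, f(m) = -1.521661 < 0 → root in [1.736250, 1.797500]
Midpoint of [1.736250, 1.797500] = 1.766875

1.7669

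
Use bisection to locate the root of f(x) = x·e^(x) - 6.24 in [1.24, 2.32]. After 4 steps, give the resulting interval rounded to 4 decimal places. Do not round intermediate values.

f(1.240000) = -1.955039, f(2.320000) = 17.367564 (opposite signs)
step 1: m = 1.780000, f(m) = 4.315144 > 0 → root in [1.240000, 1.780000]
step 2: m = 1.510000, f(m) = 0.595363 > 0 → root in [1.240000, 1.510000]
step 3: m = 1.375000, f(m) = -0.801770 < 0 → root in [1.375000, 1.510000]
step 4: m = 1.442500, f(m) = -0.136406 < 0 → root in [1.442500, 1.510000]

[1.4425, 1.5100]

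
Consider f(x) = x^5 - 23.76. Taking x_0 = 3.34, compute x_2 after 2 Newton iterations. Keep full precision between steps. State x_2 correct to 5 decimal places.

f'(x) = 5x^4
x_0 = 3.340000: f = 391.894354, f' = 622.237057 → x_1 = 3.340000 - (391.894354)/(622.237057) = 2.710185
x_1 = 2.710185: f = 122.455876, f' = 269.752593 → x_2 = 2.710185 - (122.455876)/(269.752593) = 2.256229

2.25623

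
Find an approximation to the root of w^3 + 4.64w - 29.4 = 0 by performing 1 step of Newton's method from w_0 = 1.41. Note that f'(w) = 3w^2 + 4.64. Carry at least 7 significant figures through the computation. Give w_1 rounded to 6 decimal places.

w_0 = 1.410000: f = -20.054379, f' = 10.604300 → w_1 = 1.410000 - (-20.054379)/(10.604300) = 3.301155

3.301155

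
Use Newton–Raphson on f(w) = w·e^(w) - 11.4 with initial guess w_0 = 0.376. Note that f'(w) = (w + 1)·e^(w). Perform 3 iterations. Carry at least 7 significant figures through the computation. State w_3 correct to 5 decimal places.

4.12547

w_0 = 0.376000: f = -10.852376, f' = 2.004071 → w_1 = 0.376000 - (-10.852376)/(2.004071) = 5.791165
w_1 = 5.791165: f = 1884.593212, f' = 2223.387323 → w_2 = 5.791165 - (1884.593212)/(2223.387323) = 4.943542
w_2 = 4.943542: f = 682.011933, f' = 833.678146 → w_3 = 4.943542 - (682.011933)/(833.678146) = 4.125466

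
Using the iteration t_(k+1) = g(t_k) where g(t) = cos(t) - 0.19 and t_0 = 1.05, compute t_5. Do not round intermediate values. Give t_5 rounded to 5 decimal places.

0.59293

t_1 = g(1.050000) = 0.307571
t_2 = g(0.307571) = 0.763072
t_3 = g(0.763072) = 0.532716
t_4 = g(0.532716) = 0.671431
t_5 = g(0.671431) = 0.592932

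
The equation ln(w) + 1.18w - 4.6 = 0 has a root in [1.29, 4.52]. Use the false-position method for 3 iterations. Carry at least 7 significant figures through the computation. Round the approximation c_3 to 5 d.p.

2.97554

f(1.290000) = -2.823158, f(4.520000) = 2.242112
step 1: c = 3.090259, f(c) = 0.174761 > 0 → new bracket [1.290000, 3.090259]
step 2: c = 2.985315, f(c) = 0.016377 > 0 → new bracket [1.290000, 2.985315]
step 3: c = 2.975537, f(c) = 0.001559 > 0 → new bracket [1.290000, 2.975537]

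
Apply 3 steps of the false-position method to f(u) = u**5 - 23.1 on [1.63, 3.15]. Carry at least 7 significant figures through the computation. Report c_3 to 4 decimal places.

1.7706

f(1.630000) = -11.593638, f(3.150000) = 287.036420
step 1: c = 1.689011, f(c) = -9.354459 < 0 → new bracket [1.689011, 3.150000]
step 2: c = 1.735121, f(c) = -7.372885 < 0 → new bracket [1.735121, 3.150000]
step 3: c = 1.770554, f(c) = -5.700137 < 0 → new bracket [1.770554, 3.150000]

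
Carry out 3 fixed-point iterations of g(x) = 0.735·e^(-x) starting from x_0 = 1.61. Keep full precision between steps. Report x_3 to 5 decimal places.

0.38967

x_1 = g(1.610000) = 0.146917
x_2 = g(0.146917) = 0.634573
x_3 = g(0.634573) = 0.389669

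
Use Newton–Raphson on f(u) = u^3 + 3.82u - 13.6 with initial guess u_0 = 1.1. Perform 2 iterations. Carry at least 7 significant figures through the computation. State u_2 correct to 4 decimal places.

f'(u) = 3u^2 + 3.82
u_0 = 1.100000: f = -8.067000, f' = 7.450000 → u_1 = 1.100000 - (-8.067000)/(7.450000) = 2.182819
u_1 = 2.182819: f = 5.138840, f' = 18.114094 → u_2 = 2.182819 - (5.138840)/(18.114094) = 1.899126

1.8991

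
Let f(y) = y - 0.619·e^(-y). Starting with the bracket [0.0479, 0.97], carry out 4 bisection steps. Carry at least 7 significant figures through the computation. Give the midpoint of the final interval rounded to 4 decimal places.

f(0.047900) = -0.542149, f(0.970000) = 0.735348 (opposite signs)
step 1: m = 0.508950, f(m) = 0.136853 > 0 → root in [0.047900, 0.508950]
step 2: m = 0.278425, f(m) = -0.190143 < 0 → root in [0.278425, 0.508950]
step 3: m = 0.393688, f(m) = -0.023868 < 0 → root in [0.393688, 0.508950]
step 4: m = 0.451319, f(m) = 0.057147 > 0 → root in [0.393688, 0.451319]
Midpoint of [0.393688, 0.451319] = 0.422503

0.4225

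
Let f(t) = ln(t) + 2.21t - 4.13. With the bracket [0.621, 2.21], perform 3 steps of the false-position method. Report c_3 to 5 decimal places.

1.64447

False-position update: c = (a·f(b) − b·f(a))/(f(b) − f(a)); replace the endpoint whose sign matches f(c).
f(0.621000) = -3.234014, f(2.210000) = 1.547093
step 1: c = 1.695824, f(c) = 0.145940 > 0 → new bracket [0.621000, 1.695824]
step 2: c = 1.649415, f(c) = 0.015628 > 0 → new bracket [0.621000, 1.649415]
step 3: c = 1.644469, f(c) = 0.001695 > 0 → new bracket [0.621000, 1.644469]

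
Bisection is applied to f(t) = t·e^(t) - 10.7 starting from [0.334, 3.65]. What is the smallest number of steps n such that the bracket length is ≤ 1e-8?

29

Initial width b − a = 3.65 − 0.334 = 3.316000.
After n steps the width is (b−a)/2^n; need (b−a)/2^n ≤ 1e-8.
So n ≥ log₂(3.316000/1e-8) = log₂(331600000.0000) ≈ 28.3049.
Hence n = 29.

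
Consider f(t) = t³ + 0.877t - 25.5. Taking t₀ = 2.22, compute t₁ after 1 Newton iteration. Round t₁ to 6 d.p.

3.025252

f'(t) = 3t² + 0.877
t_0 = 2.220000: f = -12.612012, f' = 15.662200 → t_1 = 2.220000 - (-12.612012)/(15.662200) = 3.025252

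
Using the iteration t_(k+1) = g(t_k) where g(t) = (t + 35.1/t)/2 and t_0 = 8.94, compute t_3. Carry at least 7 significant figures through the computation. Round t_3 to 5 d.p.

t_1 = g(8.940000) = 6.433087
t_2 = g(6.433087) = 5.944627
t_3 = g(5.944627) = 5.924559

5.92456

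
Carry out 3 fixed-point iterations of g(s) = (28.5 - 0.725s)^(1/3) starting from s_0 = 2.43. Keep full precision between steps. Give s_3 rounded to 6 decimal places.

s_1 = g(2.430000) = 2.990274
s_2 = g(2.990274) = 2.975054
s_3 = g(2.975054) = 2.975470

2.975470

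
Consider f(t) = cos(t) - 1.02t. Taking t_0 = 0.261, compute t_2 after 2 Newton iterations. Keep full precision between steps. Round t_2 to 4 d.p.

0.7316

Newton update: t ← t − f(t)/f'(t).
f'(t) = -sin(t) - 1.02
t_0 = 0.261000: f = 0.699912, f' = -1.278047 → t_1 = 0.261000 - (0.699912)/(-1.278047) = 0.808642
t_1 = 0.808642: f = -0.134334, f' = -1.743350 → t_2 = 0.808642 - (-0.134334)/(-1.743350) = 0.731587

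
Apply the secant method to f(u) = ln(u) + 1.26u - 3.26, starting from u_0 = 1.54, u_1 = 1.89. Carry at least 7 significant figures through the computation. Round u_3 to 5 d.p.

f(u_0) = -0.887818, f(u_1) = -0.242023
u_2 = 1.890000 - (-0.242023)·(1.890000 - 1.540000)/(-0.242023 - (-0.887818)) = 2.021169; f(u_2) = -0.009651
u_3 = 2.021169 - (-0.009651)·(2.021169 - 1.890000)/(-0.009651 - (-0.242023)) = 2.026617; f(u_3) = -0.000095

2.02662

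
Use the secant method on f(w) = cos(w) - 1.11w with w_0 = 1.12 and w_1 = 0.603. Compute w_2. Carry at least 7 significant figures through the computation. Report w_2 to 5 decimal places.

f(w_0) = -0.807518, f(w_1) = 0.154308
w_2 = 0.603000 - (0.154308)·(0.603000 - 1.120000)/(0.154308 - (-0.807518)) = 0.685944; f(w_2) = 0.012424

0.68594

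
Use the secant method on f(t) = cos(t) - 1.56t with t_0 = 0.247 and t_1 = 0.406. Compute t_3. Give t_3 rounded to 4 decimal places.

f(t_0) = 0.584330, f(t_1) = 0.285348
t_2 = 0.406000 - (0.285348)·(0.406000 - 0.247000)/(0.285348 - (0.584330)) = 0.557749; f(t_2) = -0.021640
t_3 = 0.557749 - (-0.021640)·(0.557749 - 0.406000)/(-0.021640 - (0.285348)) = 0.547052; f(t_3) = 0.000660

0.5471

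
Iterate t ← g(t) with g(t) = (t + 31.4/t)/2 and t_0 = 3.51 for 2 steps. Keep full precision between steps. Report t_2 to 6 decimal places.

t_1 = g(3.510000) = 6.227934
t_2 = g(6.227934) = 5.634867

5.634867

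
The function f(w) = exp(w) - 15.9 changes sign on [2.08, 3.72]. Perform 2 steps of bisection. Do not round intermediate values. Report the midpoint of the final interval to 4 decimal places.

2.6950

f(2.080000) = -7.895531, f(3.720000) = 25.364394 (opposite signs)
step 1: m = 2.900000, f(m) = 2.274145 > 0 → root in [2.080000, 2.900000]
step 2: m = 2.490000, f(m) = -3.838724 < 0 → root in [2.490000, 2.900000]
Midpoint of [2.490000, 2.900000] = 2.695000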